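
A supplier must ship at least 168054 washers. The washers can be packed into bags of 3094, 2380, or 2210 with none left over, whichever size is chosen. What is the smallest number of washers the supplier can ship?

185640

The number of washers must be a common multiple of 3094, 2380, and 2210, so a multiple of their LCM.
3094 = 2 × 7 × 13 × 17
2380 = 2^2 × 5 × 7 × 17
2210 = 2 × 5 × 13 × 17
LCM(3094, 2380, 2210) = 2^2 × 5 × 7 × 13 × 17 = 30940.
Smallest multiple of 30940 that is ≥ 168054: ⌈168054/30940⌉ × 30940 = 6 × 30940 = 185640.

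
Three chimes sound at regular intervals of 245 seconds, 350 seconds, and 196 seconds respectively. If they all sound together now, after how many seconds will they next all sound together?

The first simultaneous occurrence is after LCM of the individual periods.
245 = 5 × 7^2
350 = 2 × 5^2 × 7
196 = 2^2 × 7^2
LCM(245, 350, 196) = 2^2 × 5^2 × 7^2 = 4900.

4900 seconds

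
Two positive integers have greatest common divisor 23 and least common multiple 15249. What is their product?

For any two positive integers, gcd × lcm = product = 23 × 15249 = 350727.

350727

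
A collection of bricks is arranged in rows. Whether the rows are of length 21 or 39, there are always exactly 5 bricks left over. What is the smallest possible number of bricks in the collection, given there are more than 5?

N − 5 must be a common multiple of 21 and 39.
21 = 3 × 7
39 = 3 × 13
LCM(21, 39) = 3 × 7 × 13 = 273.
Smallest N > 5 is LCM + 5 = 273 + 5 = 278.

278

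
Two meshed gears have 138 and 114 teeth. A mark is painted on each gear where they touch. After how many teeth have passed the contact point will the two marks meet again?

2622 teeth

We need the least common multiple of the intervals.
138 = 2 × 3 × 23
114 = 2 × 3 × 19
LCM(138, 114) = 2 × 3 × 19 × 23 = 2622.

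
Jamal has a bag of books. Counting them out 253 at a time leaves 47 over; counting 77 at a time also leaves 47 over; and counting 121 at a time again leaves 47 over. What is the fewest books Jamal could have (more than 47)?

N − 47 must be a common multiple of 253, 77, and 121.
253 = 11 × 23
77 = 7 × 11
121 = 11^2
LCM(253, 77, 121) = 7 × 11^2 × 23 = 19481.
Smallest N > 47 is LCM + 47 = 19481 + 47 = 19528.

19528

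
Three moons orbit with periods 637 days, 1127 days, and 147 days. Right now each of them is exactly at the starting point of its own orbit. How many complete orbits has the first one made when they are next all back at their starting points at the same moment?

The first common completion time is the LCM of the periods.
637 = 7^2 × 13
1127 = 7^2 × 23
147 = 3 × 7^2
LCM(637, 1127, 147) = 3 × 7^2 × 13 × 23 = 43953.
Orbits for period 637: 43953 / 637 = 69.

69 orbits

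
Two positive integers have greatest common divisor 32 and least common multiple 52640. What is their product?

For any two positive integers, gcd × lcm = product = 32 × 52640 = 1684480.

1684480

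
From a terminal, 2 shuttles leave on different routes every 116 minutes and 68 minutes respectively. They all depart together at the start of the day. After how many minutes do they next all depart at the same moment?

The first simultaneous occurrence is after LCM of the individual periods.
116 = 2^2 × 29
68 = 2^2 × 17
LCM(116, 68) = 2^2 × 17 × 29 = 1972.

1972 minutes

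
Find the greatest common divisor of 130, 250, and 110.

130 = 2 × 5 × 13
250 = 2 × 5^3
110 = 2 × 5 × 11
gcd(130, 250, 110) = 2 × 5 = 10.

10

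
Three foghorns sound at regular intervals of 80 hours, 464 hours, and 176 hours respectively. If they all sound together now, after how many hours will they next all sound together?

The first simultaneous occurrence is after LCM of the individual periods.
80 = 2^4 × 5
464 = 2^4 × 29
176 = 2^4 × 11
LCM(80, 464, 176) = 2^4 × 5 × 11 × 29 = 25520.

25520 hours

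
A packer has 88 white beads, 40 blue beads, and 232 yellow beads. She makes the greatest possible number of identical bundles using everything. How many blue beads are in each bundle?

5

Number of bundles = gcd(88, 40, 232).
88 = 2^3 × 11
40 = 2^3 × 5
232 = 2^3 × 29
gcd(88, 40, 232) = 2^3 = 8.
blue beads per bundle = 40 / 8 = 5.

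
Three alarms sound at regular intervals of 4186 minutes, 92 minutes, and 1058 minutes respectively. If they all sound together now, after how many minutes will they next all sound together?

We need the least common multiple of the intervals.
4186 = 2 × 7 × 13 × 23
92 = 2^2 × 23
1058 = 2 × 23^2
LCM(4186, 92, 1058) = 2^2 × 7 × 13 × 23^2 = 192556.

192556 minutes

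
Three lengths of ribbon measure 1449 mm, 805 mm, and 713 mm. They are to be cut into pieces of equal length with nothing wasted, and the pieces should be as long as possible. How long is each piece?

The greatest length dividing all of 1449, 805, and 713 is their gcd.
1449 = 3^2 × 7 × 23
805 = 5 × 7 × 23
713 = 23 × 31
gcd(1449, 805, 713) = 23.

23 mm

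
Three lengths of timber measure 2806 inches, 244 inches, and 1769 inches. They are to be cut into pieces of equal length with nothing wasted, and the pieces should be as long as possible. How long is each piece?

The greatest length dividing all of 2806, 244, and 1769 is their gcd.
2806 = 2 × 23 × 61
244 = 2^2 × 61
1769 = 29 × 61
gcd(2806, 244, 1769) = 61.

61 inches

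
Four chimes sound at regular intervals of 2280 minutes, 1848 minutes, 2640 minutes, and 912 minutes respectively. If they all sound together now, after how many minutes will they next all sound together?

351120 minutes

They coincide at every common multiple of the periods; the first is the LCM.
2280 = 2^3 × 3 × 5 × 19
1848 = 2^3 × 3 × 7 × 11
2640 = 2^4 × 3 × 5 × 11
912 = 2^4 × 3 × 19
LCM(2280, 1848, 2640, 912) = 2^4 × 3 × 5 × 7 × 11 × 19 = 351120.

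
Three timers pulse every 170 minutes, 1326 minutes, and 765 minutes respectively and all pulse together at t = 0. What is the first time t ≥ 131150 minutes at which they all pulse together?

Joint pulses occur at multiples of LCM(170, 1326, 765).
170 = 2 × 5 × 17
1326 = 2 × 3 × 13 × 17
765 = 3^2 × 5 × 17
LCM(170, 1326, 765) = 2 × 3^2 × 5 × 13 × 17 = 19890.
Smallest multiple of 19890 that is ≥ 131150: ⌈131150/19890⌉ × 19890 = 7 × 19890 = 139230.

139230 minutes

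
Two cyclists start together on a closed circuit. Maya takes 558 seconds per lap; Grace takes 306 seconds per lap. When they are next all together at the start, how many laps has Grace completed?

31 laps

All finish a whole number of cycles simultaneously at t = LCM of the periods.
558 = 2 × 3^2 × 31
306 = 2 × 3^2 × 17
LCM(558, 306) = 2 × 3^2 × 17 × 31 = 9486.
Laps for period 306: 9486 / 306 = 31.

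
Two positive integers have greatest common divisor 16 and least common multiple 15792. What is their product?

For any two positive integers, gcd × lcm = product = 16 × 15792 = 252672.

252672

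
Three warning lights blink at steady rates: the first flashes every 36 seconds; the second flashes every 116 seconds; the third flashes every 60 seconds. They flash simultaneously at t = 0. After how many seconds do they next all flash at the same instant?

5220 seconds

The first simultaneous occurrence is after LCM of the individual periods.
36 = 2^2 × 3^2
116 = 2^2 × 29
60 = 2^2 × 3 × 5
LCM(36, 116, 60) = 2^2 × 3^2 × 5 × 29 = 5220.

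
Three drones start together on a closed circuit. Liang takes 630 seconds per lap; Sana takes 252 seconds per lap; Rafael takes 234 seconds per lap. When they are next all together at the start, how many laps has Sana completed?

All finish a whole number of cycles simultaneously at t = LCM of the periods.
630 = 2 × 3^2 × 5 × 7
252 = 2^2 × 3^2 × 7
234 = 2 × 3^2 × 13
LCM(630, 252, 234) = 2^2 × 3^2 × 5 × 7 × 13 = 16380.
Laps for period 252: 16380 / 252 = 65.

65 laps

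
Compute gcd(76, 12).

4

76 = 2^2 × 19
12 = 2^2 × 3
gcd(76, 12) = 2^2 = 4.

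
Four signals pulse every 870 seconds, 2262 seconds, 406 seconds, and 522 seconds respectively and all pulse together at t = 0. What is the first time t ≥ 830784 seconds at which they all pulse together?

950040 seconds

Joint pulses occur at multiples of LCM(870, 2262, 406, 522).
870 = 2 × 3 × 5 × 29
2262 = 2 × 3 × 13 × 29
406 = 2 × 7 × 29
522 = 2 × 3^2 × 29
LCM(870, 2262, 406, 522) = 2 × 3^2 × 5 × 7 × 13 × 29 = 237510.
Smallest multiple of 237510 that is ≥ 830784: ⌈830784/237510⌉ × 237510 = 4 × 237510 = 950040.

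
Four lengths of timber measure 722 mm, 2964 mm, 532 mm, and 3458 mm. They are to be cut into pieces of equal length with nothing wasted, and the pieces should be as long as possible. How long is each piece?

Each piece length must divide every original length, so the longest possible is gcd(722, 2964, 532, 3458).
722 = 2 × 19^2
2964 = 2^2 × 3 × 13 × 19
532 = 2^2 × 7 × 19
3458 = 2 × 7 × 13 × 19
gcd(722, 2964, 532, 3458) = 2 × 19 = 38.

38 mm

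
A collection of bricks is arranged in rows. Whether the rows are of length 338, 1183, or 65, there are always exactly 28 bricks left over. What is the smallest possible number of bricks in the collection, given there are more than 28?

N − 28 must be a common multiple of 338, 1183, and 65.
338 = 2 × 13^2
1183 = 7 × 13^2
65 = 5 × 13
LCM(338, 1183, 65) = 2 × 5 × 7 × 13^2 = 11830.
Smallest N > 28 is LCM + 28 = 11830 + 28 = 11858.

11858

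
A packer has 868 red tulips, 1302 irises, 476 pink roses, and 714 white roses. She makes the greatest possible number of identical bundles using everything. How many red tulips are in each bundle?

62

Number of bundles = gcd(868, 1302, 476, 714).
868 = 2^2 × 7 × 31
1302 = 2 × 3 × 7 × 31
476 = 2^2 × 7 × 17
714 = 2 × 3 × 7 × 17
gcd(868, 1302, 476, 714) = 2 × 7 = 14.
red tulips per bundle = 868 / 14 = 62.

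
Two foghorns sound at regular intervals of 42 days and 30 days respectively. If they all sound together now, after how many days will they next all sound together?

We need the least common multiple of the intervals.
42 = 2 × 3 × 7
30 = 2 × 3 × 5
LCM(42, 30) = 2 × 3 × 5 × 7 = 210.

210 days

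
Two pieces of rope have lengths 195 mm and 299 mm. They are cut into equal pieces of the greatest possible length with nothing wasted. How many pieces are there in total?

38

Piece length = gcd(195, 299).
195 = 3 × 5 × 13
299 = 13 × 23
gcd(195, 299) = 13.
Total pieces = 195/13 + 299/13 = 15 + 23 = 38.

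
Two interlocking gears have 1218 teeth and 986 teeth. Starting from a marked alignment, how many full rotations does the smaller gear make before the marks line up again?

21 rotations

The first common completion time is the LCM of the periods.
1218 = 2 × 3 × 7 × 29
986 = 2 × 17 × 29
LCM(1218, 986) = 2 × 3 × 7 × 17 × 29 = 20706.
Rotations for period 986: 20706 / 986 = 21.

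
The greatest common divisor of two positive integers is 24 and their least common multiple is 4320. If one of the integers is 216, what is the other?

For two integers, gcd × lcm = product, so the other is (24 × 4320) / 216 = 103680 / 216 = 480.

480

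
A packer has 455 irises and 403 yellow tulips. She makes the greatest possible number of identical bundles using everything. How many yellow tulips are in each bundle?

31

Number of bundles = gcd(455, 403).
455 = 5 × 7 × 13
403 = 13 × 31
gcd(455, 403) = 13.
yellow tulips per bundle = 403 / 13 = 31.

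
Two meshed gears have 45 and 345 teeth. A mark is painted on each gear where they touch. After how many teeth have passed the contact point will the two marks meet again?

1035 teeth

The first simultaneous occurrence is after LCM of the individual periods.
45 = 3^2 × 5
345 = 3 × 5 × 23
LCM(45, 345) = 3^2 × 5 × 23 = 1035.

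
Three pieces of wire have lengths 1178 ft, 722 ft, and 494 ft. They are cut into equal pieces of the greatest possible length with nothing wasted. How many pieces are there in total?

Piece length = gcd(1178, 722, 494).
1178 = 2 × 19 × 31
722 = 2 × 19^2
494 = 2 × 13 × 19
gcd(1178, 722, 494) = 2 × 19 = 38.
Total pieces = 1178/38 + 722/38 + 494/38 = 31 + 19 + 13 = 63.

63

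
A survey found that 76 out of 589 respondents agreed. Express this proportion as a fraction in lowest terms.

76 = 2^2 × 19
589 = 19 × 31
gcd(76, 589) = 19.
Divide numerator and denominator by 19: 76/589 = 4/31.

4/31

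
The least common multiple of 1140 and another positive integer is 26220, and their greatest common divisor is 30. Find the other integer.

gcd × lcm = product of the two integers, so the other integer is (30 × 26220) / 1140 = 690.

690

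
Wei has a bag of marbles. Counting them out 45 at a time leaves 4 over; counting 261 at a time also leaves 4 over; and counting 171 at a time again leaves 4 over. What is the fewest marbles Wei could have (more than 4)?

N − 4 must be a common multiple of 45, 261, and 171.
45 = 3^2 × 5
261 = 3^2 × 29
171 = 3^2 × 19
LCM(45, 261, 171) = 3^2 × 5 × 19 × 29 = 24795.
Smallest N > 4 is LCM + 4 = 24795 + 4 = 24799.

24799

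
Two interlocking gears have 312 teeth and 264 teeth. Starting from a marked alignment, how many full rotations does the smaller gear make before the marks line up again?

13 rotations

They are all back at their starting positions together after one LCM of the periods.
312 = 2^3 × 3 × 13
264 = 2^3 × 3 × 11
LCM(312, 264) = 2^3 × 3 × 11 × 13 = 3432.
Rotations for period 264: 3432 / 264 = 13.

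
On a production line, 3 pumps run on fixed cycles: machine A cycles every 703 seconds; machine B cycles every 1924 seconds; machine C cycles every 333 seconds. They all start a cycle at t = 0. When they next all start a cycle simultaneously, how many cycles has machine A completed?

They are all back at their starting positions together after one LCM of the periods.
703 = 19 × 37
1924 = 2^2 × 13 × 37
333 = 3^2 × 37
LCM(703, 1924, 333) = 2^2 × 3^2 × 13 × 19 × 37 = 329004.
Cycles for period 703: 329004 / 703 = 468.

468 cycles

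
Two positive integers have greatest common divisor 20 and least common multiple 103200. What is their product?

For any two positive integers, gcd × lcm = product = 20 × 103200 = 2064000.

2064000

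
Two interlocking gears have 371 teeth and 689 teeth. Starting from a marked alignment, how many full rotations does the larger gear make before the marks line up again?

They are all back at their starting positions together after one LCM of the periods.
371 = 7 × 53
689 = 13 × 53
LCM(371, 689) = 7 × 13 × 53 = 4823.
Rotations for period 689: 4823 / 689 = 7.

7 rotations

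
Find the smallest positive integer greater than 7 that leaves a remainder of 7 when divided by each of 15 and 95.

292

N − 7 must be a common multiple of 15 and 95.
15 = 3 × 5
95 = 5 × 19
LCM(15, 95) = 3 × 5 × 19 = 285.
Smallest N > 7 is LCM + 7 = 285 + 7 = 292.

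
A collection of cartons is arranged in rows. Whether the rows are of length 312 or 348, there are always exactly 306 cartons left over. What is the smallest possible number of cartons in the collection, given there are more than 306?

N − 306 must be a common multiple of 312 and 348.
312 = 2^3 × 3 × 13
348 = 2^2 × 3 × 29
LCM(312, 348) = 2^3 × 3 × 13 × 29 = 9048.
Smallest N > 306 is LCM + 306 = 9048 + 306 = 9354.

9354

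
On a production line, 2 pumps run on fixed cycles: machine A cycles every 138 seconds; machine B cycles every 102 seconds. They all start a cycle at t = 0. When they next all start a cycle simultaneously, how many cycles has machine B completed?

All finish a whole number of cycles simultaneously at t = LCM of the periods.
138 = 2 × 3 × 23
102 = 2 × 3 × 17
LCM(138, 102) = 2 × 3 × 17 × 23 = 2346.
Cycles for period 102: 2346 / 102 = 23.

23 cycles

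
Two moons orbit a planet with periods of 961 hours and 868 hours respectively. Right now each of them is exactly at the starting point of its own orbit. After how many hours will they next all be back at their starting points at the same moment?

The first simultaneous occurrence is after LCM of the individual periods.
961 = 31^2
868 = 2^2 × 7 × 31
LCM(961, 868) = 2^2 × 7 × 31^2 = 26908.

26908 hours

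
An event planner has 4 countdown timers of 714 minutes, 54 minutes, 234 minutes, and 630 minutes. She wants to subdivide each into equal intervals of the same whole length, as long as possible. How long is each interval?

The interval must divide each timer length; the longest such is the gcd.
714 = 2 × 3 × 7 × 17
54 = 2 × 3^3
234 = 2 × 3^2 × 13
630 = 2 × 3^2 × 5 × 7
gcd(714, 54, 234, 630) = 2 × 3 = 6.

6 minutes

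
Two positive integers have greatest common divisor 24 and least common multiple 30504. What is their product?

732096

For any two positive integers, gcd × lcm = product = 24 × 30504 = 732096.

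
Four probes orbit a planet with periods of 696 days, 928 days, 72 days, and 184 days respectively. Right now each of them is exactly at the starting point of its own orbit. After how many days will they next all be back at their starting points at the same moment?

192096 days

The first simultaneous occurrence is after LCM of the individual periods.
696 = 2^3 × 3 × 29
928 = 2^5 × 29
72 = 2^3 × 3^2
184 = 2^3 × 23
LCM(696, 928, 72, 184) = 2^5 × 3^2 × 23 × 29 = 192096.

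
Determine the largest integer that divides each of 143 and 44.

11

143 = 11 × 13
44 = 2^2 × 11
gcd(143, 44) = 11.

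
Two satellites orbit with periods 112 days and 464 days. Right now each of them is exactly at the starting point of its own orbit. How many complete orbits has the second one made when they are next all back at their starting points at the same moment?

All finish a whole number of cycles simultaneously at t = LCM of the periods.
112 = 2^4 × 7
464 = 2^4 × 29
LCM(112, 464) = 2^4 × 7 × 29 = 3248.
Orbits for period 464: 3248 / 464 = 7.

7 orbits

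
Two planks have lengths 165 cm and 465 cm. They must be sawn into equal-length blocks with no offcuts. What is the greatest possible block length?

15 cm

By the Euclidean algorithm:
465 = 2 × 165 + 135
165 = 1 × 135 + 30
135 = 4 × 30 + 15
30 = 2 × 15 + 0
gcd(165, 465) = 15.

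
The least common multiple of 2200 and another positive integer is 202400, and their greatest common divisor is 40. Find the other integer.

gcd × lcm = product of the two integers, so the other integer is (40 × 202400) / 2200 = 3680.

3680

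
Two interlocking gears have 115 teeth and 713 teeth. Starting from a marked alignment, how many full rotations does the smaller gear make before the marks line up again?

31 rotations

They are all back at their starting positions together after one LCM of the periods.
115 = 5 × 23
713 = 23 × 31
LCM(115, 713) = 5 × 23 × 31 = 3565.
Rotations for period 115: 3565 / 115 = 31.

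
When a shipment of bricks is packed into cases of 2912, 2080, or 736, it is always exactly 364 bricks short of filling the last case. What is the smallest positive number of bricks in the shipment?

Being 364 short of a full case of size k means N ≡ −364 (mod k), i.e. N + 364 is a multiple of each size.
2912 = 2^5 × 7 × 13
2080 = 2^5 × 5 × 13
736 = 2^5 × 23
LCM(2912, 2080, 736) = 2^5 × 5 × 7 × 13 × 23 = 334880.
Smallest positive N is 334880 − 364 = 334516.

334516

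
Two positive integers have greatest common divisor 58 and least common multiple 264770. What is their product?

15356660

For any two positive integers, gcd × lcm = product = 58 × 264770 = 15356660.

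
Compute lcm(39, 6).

39 = 3 × 13
6 = 2 × 3
LCM(39, 6) = 2 × 3 × 13 = 78.

78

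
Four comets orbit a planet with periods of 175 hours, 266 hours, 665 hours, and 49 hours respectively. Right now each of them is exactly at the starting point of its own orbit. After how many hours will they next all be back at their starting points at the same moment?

46550 hours

They coincide at every common multiple of the periods; the first is the LCM.
175 = 5^2 × 7
266 = 2 × 7 × 19
665 = 5 × 7 × 19
49 = 7^2
LCM(175, 266, 665, 49) = 2 × 5^2 × 7^2 × 19 = 46550.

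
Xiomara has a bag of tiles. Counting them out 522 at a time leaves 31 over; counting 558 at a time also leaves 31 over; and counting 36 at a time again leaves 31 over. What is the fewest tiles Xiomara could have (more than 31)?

32395

N − 31 must be a common multiple of 522, 558, and 36.
522 = 2 × 3^2 × 29
558 = 2 × 3^2 × 31
36 = 2^2 × 3^2
LCM(522, 558, 36) = 2^2 × 3^2 × 29 × 31 = 32364.
Smallest N > 31 is LCM + 31 = 32364 + 31 = 32395.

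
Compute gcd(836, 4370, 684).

836 = 2^2 × 11 × 19
4370 = 2 × 5 × 19 × 23
684 = 2^2 × 3^2 × 19
gcd(836, 4370, 684) = 2 × 19 = 38.

38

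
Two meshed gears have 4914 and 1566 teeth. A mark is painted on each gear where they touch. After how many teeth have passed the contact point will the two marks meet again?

We need the least common multiple of the intervals.
4914 = 2 × 3^3 × 7 × 13
1566 = 2 × 3^3 × 29
LCM(4914, 1566) = 2 × 3^3 × 7 × 13 × 29 = 142506.

142506 teeth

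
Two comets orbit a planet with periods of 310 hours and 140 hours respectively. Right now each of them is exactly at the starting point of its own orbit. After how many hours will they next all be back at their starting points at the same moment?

They coincide at every common multiple of the periods; the first is the LCM.
310 = 2 × 5 × 31
140 = 2^2 × 5 × 7
LCM(310, 140) = 2^2 × 5 × 7 × 31 = 4340.

4340 hours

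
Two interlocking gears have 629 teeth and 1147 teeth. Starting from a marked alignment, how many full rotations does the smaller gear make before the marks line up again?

31 rotations

They are all back at their starting positions together after one LCM of the periods.
629 = 17 × 37
1147 = 31 × 37
LCM(629, 1147) = 17 × 31 × 37 = 19499.
Rotations for period 629: 19499 / 629 = 31.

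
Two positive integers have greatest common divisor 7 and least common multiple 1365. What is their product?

9555

For any two positive integers, gcd × lcm = product = 7 × 1365 = 9555.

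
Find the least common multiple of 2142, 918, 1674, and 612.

2142 = 2 × 3^2 × 7 × 17
918 = 2 × 3^3 × 17
1674 = 2 × 3^3 × 31
612 = 2^2 × 3^2 × 17
LCM(2142, 918, 1674, 612) = 2^2 × 3^3 × 7 × 17 × 31 = 398412.

398412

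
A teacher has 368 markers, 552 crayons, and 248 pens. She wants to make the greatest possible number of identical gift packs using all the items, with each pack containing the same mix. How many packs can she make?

The pack count must divide each quantity, so the greatest is gcd(368, 552, 248).
368 = 2^4 × 23
552 = 2^3 × 3 × 23
248 = 2^3 × 31
gcd(368, 552, 248) = 2^3 = 8.

8 packs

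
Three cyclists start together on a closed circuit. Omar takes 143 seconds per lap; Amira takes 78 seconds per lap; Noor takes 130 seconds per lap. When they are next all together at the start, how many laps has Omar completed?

They are all back at their starting positions together after one LCM of the periods.
143 = 11 × 13
78 = 2 × 3 × 13
130 = 2 × 5 × 13
LCM(143, 78, 130) = 2 × 3 × 5 × 11 × 13 = 4290.
Laps for period 143: 4290 / 143 = 30.

30 laps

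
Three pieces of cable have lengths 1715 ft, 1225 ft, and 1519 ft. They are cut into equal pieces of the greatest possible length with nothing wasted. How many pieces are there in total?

Piece length = gcd(1715, 1225, 1519).
1715 = 5 × 7^3
1225 = 5^2 × 7^2
1519 = 7^2 × 31
gcd(1715, 1225, 1519) = 7^2 = 49.
Total pieces = 1715/49 + 1225/49 + 1519/49 = 35 + 25 + 31 = 91.

91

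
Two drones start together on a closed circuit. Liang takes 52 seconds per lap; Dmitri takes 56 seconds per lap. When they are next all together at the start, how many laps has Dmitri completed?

13 laps

The first common completion time is the LCM of the periods.
52 = 2^2 × 13
56 = 2^3 × 7
LCM(52, 56) = 2^3 × 7 × 13 = 728.
Laps for period 56: 728 / 56 = 13.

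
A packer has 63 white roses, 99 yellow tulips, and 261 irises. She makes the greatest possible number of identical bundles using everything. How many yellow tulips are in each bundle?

11

Number of bundles = gcd(63, 99, 261).
63 = 3^2 × 7
99 = 3^2 × 11
261 = 3^2 × 29
gcd(63, 99, 261) = 3^2 = 9.
yellow tulips per bundle = 99 / 9 = 11.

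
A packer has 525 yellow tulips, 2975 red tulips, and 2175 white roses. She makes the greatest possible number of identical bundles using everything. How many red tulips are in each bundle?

119

Number of bundles = gcd(525, 2975, 2175).
525 = 3 × 5^2 × 7
2975 = 5^2 × 7 × 17
2175 = 3 × 5^2 × 29
gcd(525, 2975, 2175) = 5^2 = 25.
red tulips per bundle = 2975 / 25 = 119.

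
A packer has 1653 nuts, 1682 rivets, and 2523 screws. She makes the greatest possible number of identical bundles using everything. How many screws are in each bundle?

87

Number of bundles = gcd(1653, 1682, 2523).
1653 = 3 × 19 × 29
1682 = 2 × 29^2
2523 = 3 × 29^2
gcd(1653, 1682, 2523) = 29.
screws per bundle = 2523 / 29 = 87.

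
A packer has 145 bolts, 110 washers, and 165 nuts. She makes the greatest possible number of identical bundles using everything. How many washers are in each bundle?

Number of bundles = gcd(145, 110, 165).
145 = 5 × 29
110 = 2 × 5 × 11
165 = 3 × 5 × 11
gcd(145, 110, 165) = 5.
washers per bundle = 110 / 5 = 22.

22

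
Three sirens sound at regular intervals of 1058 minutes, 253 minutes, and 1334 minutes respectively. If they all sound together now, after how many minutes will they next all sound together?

337502 minutes

We need the least common multiple of the intervals.
1058 = 2 × 23^2
253 = 11 × 23
1334 = 2 × 23 × 29
LCM(1058, 253, 1334) = 2 × 11 × 23^2 × 29 = 337502.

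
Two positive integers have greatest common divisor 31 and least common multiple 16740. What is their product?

For any two positive integers, gcd × lcm = product = 31 × 16740 = 518940.

518940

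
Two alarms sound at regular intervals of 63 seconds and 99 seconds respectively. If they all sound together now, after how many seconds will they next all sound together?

693 seconds

We need the least common multiple of the intervals.
63 = 3^2 × 7
99 = 3^2 × 11
LCM(63, 99) = 3^2 × 7 × 11 = 693.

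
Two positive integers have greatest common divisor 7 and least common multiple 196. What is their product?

1372

For any two positive integers, gcd × lcm = product = 7 × 196 = 1372.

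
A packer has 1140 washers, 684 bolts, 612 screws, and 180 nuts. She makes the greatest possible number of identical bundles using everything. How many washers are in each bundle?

Number of bundles = gcd(1140, 684, 612, 180).
1140 = 2^2 × 3 × 5 × 19
684 = 2^2 × 3^2 × 19
612 = 2^2 × 3^2 × 17
180 = 2^2 × 3^2 × 5
gcd(1140, 684, 612, 180) = 2^2 × 3 = 12.
washers per bundle = 1140 / 12 = 95.

95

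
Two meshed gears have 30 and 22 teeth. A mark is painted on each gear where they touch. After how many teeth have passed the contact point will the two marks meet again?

330 teeth

The first simultaneous occurrence is after LCM of the individual periods.
30 = 2 × 3 × 5
22 = 2 × 11
LCM(30, 22) = 2 × 3 × 5 × 11 = 330.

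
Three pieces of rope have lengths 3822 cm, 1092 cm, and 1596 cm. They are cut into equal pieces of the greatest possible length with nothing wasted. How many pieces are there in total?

Piece length = gcd(3822, 1092, 1596).
3822 = 2 × 3 × 7^2 × 13
1092 = 2^2 × 3 × 7 × 13
1596 = 2^2 × 3 × 7 × 19
gcd(3822, 1092, 1596) = 2 × 3 × 7 = 42.
Total pieces = 3822/42 + 1092/42 + 1596/42 = 91 + 26 + 38 = 155.

155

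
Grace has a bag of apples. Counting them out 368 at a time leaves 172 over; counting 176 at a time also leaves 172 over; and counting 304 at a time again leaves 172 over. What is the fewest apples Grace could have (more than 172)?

77084

N − 172 must be a common multiple of 368, 176, and 304.
368 = 2^4 × 23
176 = 2^4 × 11
304 = 2^4 × 19
LCM(368, 176, 304) = 2^4 × 11 × 19 × 23 = 76912.
Smallest N > 172 is LCM + 172 = 76912 + 172 = 77084.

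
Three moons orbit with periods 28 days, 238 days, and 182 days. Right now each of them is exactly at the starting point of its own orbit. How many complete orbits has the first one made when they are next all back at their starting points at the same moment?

All finish a whole number of cycles simultaneously at t = LCM of the periods.
28 = 2^2 × 7
238 = 2 × 7 × 17
182 = 2 × 7 × 13
LCM(28, 238, 182) = 2^2 × 7 × 13 × 17 = 6188.
Orbits for period 28: 6188 / 28 = 221.

221 orbits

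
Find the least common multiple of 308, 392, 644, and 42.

308 = 2^2 × 7 × 11
392 = 2^3 × 7^2
644 = 2^2 × 7 × 23
42 = 2 × 3 × 7
LCM(308, 392, 644, 42) = 2^3 × 3 × 7^2 × 11 × 23 = 297528.

297528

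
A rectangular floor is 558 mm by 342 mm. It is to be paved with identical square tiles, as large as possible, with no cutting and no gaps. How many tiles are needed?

Tile side = gcd(558, 342).
558 = 2 × 3^2 × 31
342 = 2 × 3^2 × 19
gcd(558, 342) = 2 × 3^2 = 18.
Tiles: (558/18) × (342/18) = 31 × 19 = 589.

589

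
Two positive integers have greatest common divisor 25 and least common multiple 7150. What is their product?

178750

For any two positive integers, gcd × lcm = product = 25 × 7150 = 178750.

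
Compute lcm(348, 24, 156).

348 = 2^2 × 3 × 29
24 = 2^3 × 3
156 = 2^2 × 3 × 13
LCM(348, 24, 156) = 2^3 × 3 × 13 × 29 = 9048.

9048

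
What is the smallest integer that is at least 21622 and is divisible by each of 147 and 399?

The integer must be a common multiple of 147 and 399, so a multiple of their LCM.
147 = 3 × 7^2
399 = 3 × 7 × 19
LCM(147, 399) = 3 × 7^2 × 19 = 2793.
Smallest multiple of 2793 that is ≥ 21622: ⌈21622/2793⌉ × 2793 = 8 × 2793 = 22344.

22344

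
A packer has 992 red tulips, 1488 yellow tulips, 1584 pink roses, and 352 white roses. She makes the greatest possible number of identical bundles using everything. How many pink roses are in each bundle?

Number of bundles = gcd(992, 1488, 1584, 352).
992 = 2^5 × 31
1488 = 2^4 × 3 × 31
1584 = 2^4 × 3^2 × 11
352 = 2^5 × 11
gcd(992, 1488, 1584, 352) = 2^4 = 16.
pink roses per bundle = 1584 / 16 = 99.

99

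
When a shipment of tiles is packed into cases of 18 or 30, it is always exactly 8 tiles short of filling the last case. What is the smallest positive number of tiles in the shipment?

82

Being 8 short of a full case of size k means N ≡ −8 (mod k), i.e. N + 8 is a multiple of each size.
18 = 2 × 3^2
30 = 2 × 3 × 5
LCM(18, 30) = 2 × 3^2 × 5 = 90.
Smallest positive N is 90 − 8 = 82.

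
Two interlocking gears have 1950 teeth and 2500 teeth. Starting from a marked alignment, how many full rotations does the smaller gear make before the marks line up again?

50 rotations

All finish a whole number of cycles simultaneously at t = LCM of the periods.
1950 = 2 × 3 × 5^2 × 13
2500 = 2^2 × 5^4
LCM(1950, 2500) = 2^2 × 3 × 5^4 × 13 = 97500.
Rotations for period 1950: 97500 / 1950 = 50.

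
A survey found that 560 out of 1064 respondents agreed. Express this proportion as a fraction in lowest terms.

10/19

560 = 2^4 × 5 × 7
1064 = 2^3 × 7 × 19
gcd(560, 1064) = 2^3 × 7 = 56.
Divide numerator and denominator by 56: 560/1064 = 10/19.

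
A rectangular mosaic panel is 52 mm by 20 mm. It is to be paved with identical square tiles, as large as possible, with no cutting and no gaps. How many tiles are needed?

65

Tile side = gcd(52, 20).
52 = 2^2 × 13
20 = 2^2 × 5
gcd(52, 20) = 2^2 = 4.
Tiles: (52/4) × (20/4) = 13 × 5 = 65.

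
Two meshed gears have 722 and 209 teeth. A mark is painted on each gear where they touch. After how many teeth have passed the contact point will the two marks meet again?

7942 teeth

They coincide at every common multiple of the periods; the first is the LCM.
722 = 2 × 19^2
209 = 11 × 19
LCM(722, 209) = 2 × 11 × 19^2 = 7942.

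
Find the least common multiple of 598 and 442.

598 = 2 × 13 × 23
442 = 2 × 13 × 17
LCM(598, 442) = 2 × 13 × 17 × 23 = 10166.

10166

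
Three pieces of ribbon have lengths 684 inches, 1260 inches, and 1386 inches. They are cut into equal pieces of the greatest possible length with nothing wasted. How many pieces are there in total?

Piece length = gcd(684, 1260, 1386).
684 = 2^2 × 3^2 × 19
1260 = 2^2 × 3^2 × 5 × 7
1386 = 2 × 3^2 × 7 × 11
gcd(684, 1260, 1386) = 2 × 3^2 = 18.
Total pieces = 684/18 + 1260/18 + 1386/18 = 38 + 70 + 77 = 185.

185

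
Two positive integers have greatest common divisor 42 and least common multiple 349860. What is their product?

14694120

For any two positive integers, gcd × lcm = product = 42 × 349860 = 14694120.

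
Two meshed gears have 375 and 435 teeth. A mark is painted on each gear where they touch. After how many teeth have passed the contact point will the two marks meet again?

10875 teeth

The first simultaneous occurrence is after LCM of the individual periods.
375 = 3 × 5^3
435 = 3 × 5 × 29
LCM(375, 435) = 3 × 5^3 × 29 = 10875.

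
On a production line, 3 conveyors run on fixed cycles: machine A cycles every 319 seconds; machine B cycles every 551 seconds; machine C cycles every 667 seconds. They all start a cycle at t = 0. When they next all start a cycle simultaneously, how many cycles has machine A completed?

437 cycles

All finish a whole number of cycles simultaneously at t = LCM of the periods.
319 = 11 × 29
551 = 19 × 29
667 = 23 × 29
LCM(319, 551, 667) = 11 × 19 × 23 × 29 = 139403.
Cycles for period 319: 139403 / 319 = 437.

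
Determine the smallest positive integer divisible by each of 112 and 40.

560

112 = 2^4 × 7
40 = 2^3 × 5
LCM(112, 40) = 2^4 × 5 × 7 = 560.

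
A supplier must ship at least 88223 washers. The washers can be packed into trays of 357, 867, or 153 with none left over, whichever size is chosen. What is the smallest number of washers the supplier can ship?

The number of washers must be a common multiple of 357, 867, and 153, so a multiple of their LCM.
357 = 3 × 7 × 17
867 = 3 × 17^2
153 = 3^2 × 17
LCM(357, 867, 153) = 3^2 × 7 × 17^2 = 18207.
Smallest multiple of 18207 that is ≥ 88223: ⌈88223/18207⌉ × 18207 = 5 × 18207 = 91035.

91035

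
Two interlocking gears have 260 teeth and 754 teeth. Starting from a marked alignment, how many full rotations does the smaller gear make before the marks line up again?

29 rotations

All finish a whole number of cycles simultaneously at t = LCM of the periods.
260 = 2^2 × 5 × 13
754 = 2 × 13 × 29
LCM(260, 754) = 2^2 × 5 × 13 × 29 = 7540.
Rotations for period 260: 7540 / 260 = 29.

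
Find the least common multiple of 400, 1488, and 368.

855600

400 = 2^4 × 5^2
1488 = 2^4 × 3 × 31
368 = 2^4 × 23
LCM(400, 1488, 368) = 2^4 × 3 × 5^2 × 23 × 31 = 855600.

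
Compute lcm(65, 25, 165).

65 = 5 × 13
25 = 5^2
165 = 3 × 5 × 11
LCM(65, 25, 165) = 3 × 5^2 × 11 × 13 = 10725.

10725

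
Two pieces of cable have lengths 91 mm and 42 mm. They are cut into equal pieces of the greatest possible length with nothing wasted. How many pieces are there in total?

Piece length = gcd(91, 42).
91 = 7 × 13
42 = 2 × 3 × 7
gcd(91, 42) = 7.
Total pieces = 91/7 + 42/7 = 13 + 6 = 19.

19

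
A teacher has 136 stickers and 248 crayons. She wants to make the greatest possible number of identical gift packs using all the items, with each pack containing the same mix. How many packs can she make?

8 packs

The pack count must divide each quantity, so the greatest is gcd(136, 248).
136 = 2^3 × 17
248 = 2^3 × 31
gcd(136, 248) = 2^3 = 8.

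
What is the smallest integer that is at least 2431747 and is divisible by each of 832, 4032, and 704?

2882880

The integer must be a common multiple of 832, 4032, and 704, so a multiple of their LCM.
832 = 2^6 × 13
4032 = 2^6 × 3^2 × 7
704 = 2^6 × 11
LCM(832, 4032, 704) = 2^6 × 3^2 × 7 × 11 × 13 = 576576.
Smallest multiple of 576576 that is ≥ 2431747: ⌈2431747/576576⌉ × 576576 = 5 × 576576 = 2882880.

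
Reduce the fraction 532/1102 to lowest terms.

14/29

532 = 2^2 × 7 × 19
1102 = 2 × 19 × 29
gcd(532, 1102) = 2 × 19 = 38.
Divide numerator and denominator by 38: 532/1102 = 14/29.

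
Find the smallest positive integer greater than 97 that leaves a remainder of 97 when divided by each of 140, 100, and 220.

N − 97 must be a common multiple of 140, 100, and 220.
140 = 2^2 × 5 × 7
100 = 2^2 × 5^2
220 = 2^2 × 5 × 11
LCM(140, 100, 220) = 2^2 × 5^2 × 7 × 11 = 7700.
Smallest N > 97 is LCM + 97 = 7700 + 97 = 7797.

7797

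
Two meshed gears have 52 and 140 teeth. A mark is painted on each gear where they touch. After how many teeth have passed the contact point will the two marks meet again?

1820 teeth

We need the least common multiple of the intervals.
52 = 2^2 × 13
140 = 2^2 × 5 × 7
LCM(52, 140) = 2^2 × 5 × 7 × 13 = 1820.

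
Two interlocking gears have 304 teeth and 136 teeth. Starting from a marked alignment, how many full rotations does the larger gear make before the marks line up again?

17 rotations

The first common completion time is the LCM of the periods.
304 = 2^4 × 19
136 = 2^3 × 17
LCM(304, 136) = 2^4 × 17 × 19 = 5168.
Rotations for period 304: 5168 / 304 = 17.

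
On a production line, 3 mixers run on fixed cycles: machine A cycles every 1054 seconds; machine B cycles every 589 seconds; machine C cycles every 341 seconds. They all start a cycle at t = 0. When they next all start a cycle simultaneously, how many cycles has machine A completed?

209 cycles

All finish a whole number of cycles simultaneously at t = LCM of the periods.
1054 = 2 × 17 × 31
589 = 19 × 31
341 = 11 × 31
LCM(1054, 589, 341) = 2 × 11 × 17 × 19 × 31 = 220286.
Cycles for period 1054: 220286 / 1054 = 209.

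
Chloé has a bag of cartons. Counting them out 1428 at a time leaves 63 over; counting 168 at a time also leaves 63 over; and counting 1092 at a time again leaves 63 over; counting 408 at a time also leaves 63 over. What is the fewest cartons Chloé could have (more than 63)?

37191

N − 63 must be a common multiple of 1428, 168, 1092, and 408.
1428 = 2^2 × 3 × 7 × 17
168 = 2^3 × 3 × 7
1092 = 2^2 × 3 × 7 × 13
408 = 2^3 × 3 × 17
LCM(1428, 168, 1092, 408) = 2^3 × 3 × 7 × 13 × 17 = 37128.
Smallest N > 63 is LCM + 63 = 37128 + 63 = 37191.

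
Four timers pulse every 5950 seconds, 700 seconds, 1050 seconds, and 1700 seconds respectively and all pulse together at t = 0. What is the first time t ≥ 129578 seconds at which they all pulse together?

142800 seconds

Joint pulses occur at multiples of LCM(5950, 700, 1050, 1700).
5950 = 2 × 5^2 × 7 × 17
700 = 2^2 × 5^2 × 7
1050 = 2 × 3 × 5^2 × 7
1700 = 2^2 × 5^2 × 17
LCM(5950, 700, 1050, 1700) = 2^2 × 3 × 5^2 × 7 × 17 = 35700.
Smallest multiple of 35700 that is ≥ 129578: ⌈129578/35700⌉ × 35700 = 4 × 35700 = 142800.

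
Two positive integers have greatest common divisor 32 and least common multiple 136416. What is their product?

4365312

For any two positive integers, gcd × lcm = product = 32 × 136416 = 4365312.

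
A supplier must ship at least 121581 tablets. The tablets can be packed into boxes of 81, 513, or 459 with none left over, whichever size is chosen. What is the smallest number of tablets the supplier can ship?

The number of tablets must be a common multiple of 81, 513, and 459, so a multiple of their LCM.
81 = 3^4
513 = 3^3 × 19
459 = 3^3 × 17
LCM(81, 513, 459) = 3^4 × 17 × 19 = 26163.
Smallest multiple of 26163 that is ≥ 121581: ⌈121581/26163⌉ × 26163 = 5 × 26163 = 130815.

130815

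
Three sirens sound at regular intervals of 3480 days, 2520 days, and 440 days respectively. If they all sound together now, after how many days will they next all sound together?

We need the least common multiple of the intervals.
3480 = 2^3 × 3 × 5 × 29
2520 = 2^3 × 3^2 × 5 × 7
440 = 2^3 × 5 × 11
LCM(3480, 2520, 440) = 2^3 × 3^2 × 5 × 7 × 11 × 29 = 803880.

803880 days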